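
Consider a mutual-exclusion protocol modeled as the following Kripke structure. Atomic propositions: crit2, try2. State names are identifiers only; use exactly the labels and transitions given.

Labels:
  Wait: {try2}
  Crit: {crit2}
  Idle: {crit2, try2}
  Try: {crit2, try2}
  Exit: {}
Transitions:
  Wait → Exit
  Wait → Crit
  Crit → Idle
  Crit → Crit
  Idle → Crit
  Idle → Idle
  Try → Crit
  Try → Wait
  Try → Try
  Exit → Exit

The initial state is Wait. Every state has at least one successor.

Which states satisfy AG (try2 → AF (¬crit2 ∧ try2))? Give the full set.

{Exit}

States satisfying try2 → AF (¬crit2 ∧ try2): {Wait, Crit, Exit}.
States satisfying AG (try2 → AF (¬crit2 ∧ try2)): {Exit}.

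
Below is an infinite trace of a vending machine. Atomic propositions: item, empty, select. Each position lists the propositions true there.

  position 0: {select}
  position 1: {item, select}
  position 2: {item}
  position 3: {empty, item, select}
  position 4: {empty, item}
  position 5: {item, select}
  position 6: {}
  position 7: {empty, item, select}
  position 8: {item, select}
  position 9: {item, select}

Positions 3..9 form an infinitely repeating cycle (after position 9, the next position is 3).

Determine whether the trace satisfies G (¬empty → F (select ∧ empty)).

Yes

¬empty → F (select ∧ empty) holds at every position 0..9, and those are all positions ever visited, so G (¬empty → F (select ∧ empty)) holds.
Positions where ¬empty holds: 0, 1, 2, 5, 6, 8, 9.
Check F (select ∧ empty) at each: 0→ok, 1→ok, 2→ok, 5→ok, 6→ok, 8→ok, 9→ok.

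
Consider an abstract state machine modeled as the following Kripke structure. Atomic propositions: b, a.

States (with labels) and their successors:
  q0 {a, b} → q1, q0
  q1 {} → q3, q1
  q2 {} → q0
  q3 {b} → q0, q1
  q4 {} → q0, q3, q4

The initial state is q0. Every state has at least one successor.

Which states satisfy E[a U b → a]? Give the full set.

{q0, q1, q2, q4}

States satisfying a: {q0}.
States satisfying b → a: {q0, q1, q2, q4}.
States satisfying E[a U b → a]: {q0, q1, q2, q4}.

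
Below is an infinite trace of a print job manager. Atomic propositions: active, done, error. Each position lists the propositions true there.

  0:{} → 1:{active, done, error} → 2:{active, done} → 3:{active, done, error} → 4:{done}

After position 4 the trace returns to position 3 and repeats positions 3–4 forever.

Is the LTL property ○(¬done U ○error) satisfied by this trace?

The position after 0 is 1; ¬done U ○error is false there.

No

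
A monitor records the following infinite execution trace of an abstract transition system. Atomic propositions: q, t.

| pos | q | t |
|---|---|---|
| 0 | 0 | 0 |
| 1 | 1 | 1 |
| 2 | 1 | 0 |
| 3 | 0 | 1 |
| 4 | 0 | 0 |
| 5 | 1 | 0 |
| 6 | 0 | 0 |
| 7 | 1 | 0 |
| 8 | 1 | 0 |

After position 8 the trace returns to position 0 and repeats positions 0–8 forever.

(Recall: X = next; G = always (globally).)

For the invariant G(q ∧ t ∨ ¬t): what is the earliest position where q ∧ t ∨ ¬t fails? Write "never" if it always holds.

Check q ∧ t ∨ ¬t at each position in order: 0 ✓, 1 ✓, 2 ✓.
At position 3 the labels are {t}, so q ∧ t ∨ ¬t is false there. This is the first violation.

3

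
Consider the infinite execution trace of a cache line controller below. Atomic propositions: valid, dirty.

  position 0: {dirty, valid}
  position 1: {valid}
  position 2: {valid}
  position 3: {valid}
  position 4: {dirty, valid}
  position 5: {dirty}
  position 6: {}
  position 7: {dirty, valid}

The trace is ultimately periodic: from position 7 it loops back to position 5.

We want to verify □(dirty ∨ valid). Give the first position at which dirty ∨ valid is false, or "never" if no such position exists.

Check dirty ∨ valid at each position in order: 0 ✓, 1 ✓, 2 ✓, 3 ✓, 4 ✓, 5 ✓.
At position 6 the labels are {}, so dirty ∨ valid is false there. This is the first violation.

6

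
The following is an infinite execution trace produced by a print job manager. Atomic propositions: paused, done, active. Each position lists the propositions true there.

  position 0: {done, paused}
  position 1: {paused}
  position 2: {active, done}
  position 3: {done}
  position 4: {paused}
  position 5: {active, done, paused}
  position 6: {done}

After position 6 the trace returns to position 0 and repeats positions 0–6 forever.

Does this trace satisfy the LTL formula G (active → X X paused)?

active → X X paused holds at every position 0..6, and those are all positions ever visited, so G (active → X X paused) holds.
Positions where active holds: 2, 5.
Check X X paused at each: 2→ok, 5→ok.

Holds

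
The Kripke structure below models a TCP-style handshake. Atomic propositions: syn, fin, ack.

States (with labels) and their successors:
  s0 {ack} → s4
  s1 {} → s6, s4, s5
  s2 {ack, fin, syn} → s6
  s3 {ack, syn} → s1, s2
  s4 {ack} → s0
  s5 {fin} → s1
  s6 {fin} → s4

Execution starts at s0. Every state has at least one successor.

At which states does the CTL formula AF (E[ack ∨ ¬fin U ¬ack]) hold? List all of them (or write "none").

States satisfying E[ack ∨ ¬fin U ¬ack]: {s1, s2, s3, s5, s6}.
States satisfying AF (E[ack ∨ ¬fin U ¬ack]): {s1, s2, s3, s5, s6}.

{s1, s2, s3, s5, s6}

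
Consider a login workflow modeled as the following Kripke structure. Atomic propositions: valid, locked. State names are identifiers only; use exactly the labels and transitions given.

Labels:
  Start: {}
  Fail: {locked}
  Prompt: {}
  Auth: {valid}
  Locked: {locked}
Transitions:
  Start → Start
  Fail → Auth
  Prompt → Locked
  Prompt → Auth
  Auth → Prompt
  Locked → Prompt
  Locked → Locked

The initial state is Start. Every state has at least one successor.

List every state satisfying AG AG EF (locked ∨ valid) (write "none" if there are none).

{Fail, Prompt, Auth, Locked}

States satisfying AG EF (locked ∨ valid): {Fail, Prompt, Auth, Locked}.
States satisfying AG AG EF (locked ∨ valid): {Fail, Prompt, Auth, Locked}.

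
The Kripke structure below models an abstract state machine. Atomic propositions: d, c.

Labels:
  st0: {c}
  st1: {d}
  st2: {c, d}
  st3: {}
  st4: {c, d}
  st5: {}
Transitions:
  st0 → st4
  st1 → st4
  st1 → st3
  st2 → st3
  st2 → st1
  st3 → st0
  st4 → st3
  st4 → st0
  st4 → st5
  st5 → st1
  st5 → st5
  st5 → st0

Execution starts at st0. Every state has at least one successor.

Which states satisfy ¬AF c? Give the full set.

{st5}

States satisfying c: {st0, st2, st4}.
States satisfying AF c: {st0, st1, st2, st3, st4}.
States satisfying ¬AF c: {st5}.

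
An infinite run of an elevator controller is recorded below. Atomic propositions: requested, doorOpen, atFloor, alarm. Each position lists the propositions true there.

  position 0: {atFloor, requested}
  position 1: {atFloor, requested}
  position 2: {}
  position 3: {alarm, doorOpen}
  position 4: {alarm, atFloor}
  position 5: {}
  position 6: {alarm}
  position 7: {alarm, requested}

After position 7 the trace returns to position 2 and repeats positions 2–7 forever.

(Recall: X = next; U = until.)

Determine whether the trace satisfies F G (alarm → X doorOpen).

G (alarm → X doorOpen) is false at every position 0..7, so it never becomes true and F G (alarm → X doorOpen) fails.

Violated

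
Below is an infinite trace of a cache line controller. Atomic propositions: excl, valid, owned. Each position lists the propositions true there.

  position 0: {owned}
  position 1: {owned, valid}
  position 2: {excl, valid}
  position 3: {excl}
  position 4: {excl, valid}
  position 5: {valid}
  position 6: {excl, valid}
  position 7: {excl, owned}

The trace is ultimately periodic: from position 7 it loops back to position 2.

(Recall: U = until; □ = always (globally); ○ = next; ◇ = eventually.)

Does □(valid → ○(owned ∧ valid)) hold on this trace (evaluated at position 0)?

Does not hold

valid → ○(owned ∧ valid) must hold at every position from 0 onward. It fails at position 1, so □(valid → ○(owned ∧ valid)) is false.
Positions where valid holds: 1, 2, 4, 5, 6.
Check ○(owned ∧ valid) at each: 1→fails, 2→fails, 4→fails, 5→fails, 6→fails.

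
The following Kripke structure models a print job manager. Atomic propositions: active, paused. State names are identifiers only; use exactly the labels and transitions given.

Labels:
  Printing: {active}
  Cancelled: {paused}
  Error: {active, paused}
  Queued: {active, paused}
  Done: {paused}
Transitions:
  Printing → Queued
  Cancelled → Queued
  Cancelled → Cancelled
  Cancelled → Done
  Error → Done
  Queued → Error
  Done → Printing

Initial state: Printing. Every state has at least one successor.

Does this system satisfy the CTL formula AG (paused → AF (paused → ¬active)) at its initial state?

States satisfying paused → AF (paused → ¬active): {Printing, Cancelled, Error, Queued, Done}.
States satisfying AG (paused → AF (paused → ¬active)): {Printing, Cancelled, Error, Queued, Done}.
Every state reachable from Printing satisfies paused → AF (paused → ¬active).
Printing ∈ Sat(AG (paused → AF (paused → ¬active))).

Yes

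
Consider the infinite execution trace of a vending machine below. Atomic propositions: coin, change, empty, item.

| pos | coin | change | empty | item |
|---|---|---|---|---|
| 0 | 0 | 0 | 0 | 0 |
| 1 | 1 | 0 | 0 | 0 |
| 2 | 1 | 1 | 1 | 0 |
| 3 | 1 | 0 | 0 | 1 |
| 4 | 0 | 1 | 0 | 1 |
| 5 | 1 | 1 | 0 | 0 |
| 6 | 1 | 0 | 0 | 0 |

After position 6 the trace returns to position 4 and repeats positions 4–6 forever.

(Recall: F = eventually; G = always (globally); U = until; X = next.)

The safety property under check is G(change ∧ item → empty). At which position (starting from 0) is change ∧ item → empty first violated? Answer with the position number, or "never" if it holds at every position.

Check change ∧ item → empty at each position in order: 0 ✓, 1 ✓, 2 ✓, 3 ✓.
At position 4 the labels are {change, item}, so change ∧ item → empty is false there. This is the first violation.

4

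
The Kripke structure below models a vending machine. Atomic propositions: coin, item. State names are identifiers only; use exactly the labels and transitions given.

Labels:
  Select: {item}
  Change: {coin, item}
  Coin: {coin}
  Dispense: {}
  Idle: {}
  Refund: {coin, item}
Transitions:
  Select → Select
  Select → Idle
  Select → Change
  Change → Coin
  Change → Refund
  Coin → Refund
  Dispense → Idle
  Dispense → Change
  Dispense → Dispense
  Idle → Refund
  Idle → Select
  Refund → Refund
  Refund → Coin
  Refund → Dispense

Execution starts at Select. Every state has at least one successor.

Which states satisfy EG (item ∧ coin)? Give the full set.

States satisfying item ∧ coin: {Change, Refund}.
States satisfying EG (item ∧ coin): {Change, Refund}.

{Change, Refund}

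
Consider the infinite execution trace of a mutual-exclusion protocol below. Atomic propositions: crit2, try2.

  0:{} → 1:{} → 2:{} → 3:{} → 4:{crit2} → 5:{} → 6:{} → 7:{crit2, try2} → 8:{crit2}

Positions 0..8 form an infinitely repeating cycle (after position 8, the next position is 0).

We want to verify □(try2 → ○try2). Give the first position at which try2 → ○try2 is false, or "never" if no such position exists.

Check try2 → ○try2 at each position in order: 0 ✓, 1 ✓, 2 ✓, 3 ✓, 4 ✓, 5 ✓, 6 ✓.
At position 7 the labels are {crit2, try2} and the next position 8 has {crit2}, so try2 → ○try2 is false there. This is the first violation.

7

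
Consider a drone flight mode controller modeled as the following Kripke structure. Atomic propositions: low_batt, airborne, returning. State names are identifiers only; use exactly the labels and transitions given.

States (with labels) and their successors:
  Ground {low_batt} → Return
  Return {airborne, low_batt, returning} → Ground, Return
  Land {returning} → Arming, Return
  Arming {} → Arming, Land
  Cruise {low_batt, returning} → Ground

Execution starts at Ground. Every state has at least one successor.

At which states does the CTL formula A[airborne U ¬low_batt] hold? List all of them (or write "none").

{Land, Arming}

States satisfying airborne: {Return}.
States satisfying ¬low_batt: {Land, Arming}.
States satisfying A[airborne U ¬low_batt]: {Land, Arming}.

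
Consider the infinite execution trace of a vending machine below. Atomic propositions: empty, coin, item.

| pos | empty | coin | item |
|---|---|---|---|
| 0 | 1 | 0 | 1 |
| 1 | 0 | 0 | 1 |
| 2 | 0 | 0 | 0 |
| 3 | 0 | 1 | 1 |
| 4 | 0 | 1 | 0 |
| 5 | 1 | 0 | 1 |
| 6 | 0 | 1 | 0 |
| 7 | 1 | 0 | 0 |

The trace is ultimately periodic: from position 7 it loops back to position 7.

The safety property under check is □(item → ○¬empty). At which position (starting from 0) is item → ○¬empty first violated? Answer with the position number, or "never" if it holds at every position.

never

item → ○¬empty holds at every position 0..7, and those are all the positions the trace ever visits, so the invariant □(item → ○¬empty) is never violated.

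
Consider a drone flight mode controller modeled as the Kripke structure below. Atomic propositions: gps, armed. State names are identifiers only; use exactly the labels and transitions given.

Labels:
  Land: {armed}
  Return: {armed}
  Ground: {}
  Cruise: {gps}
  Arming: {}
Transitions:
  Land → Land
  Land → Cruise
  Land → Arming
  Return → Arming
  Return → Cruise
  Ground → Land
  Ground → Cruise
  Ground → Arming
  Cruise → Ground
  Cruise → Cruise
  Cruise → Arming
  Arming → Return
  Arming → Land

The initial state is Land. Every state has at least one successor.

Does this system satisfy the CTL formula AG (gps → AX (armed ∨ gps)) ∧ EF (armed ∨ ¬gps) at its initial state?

Violated

States satisfying gps → AX (armed ∨ gps): {Land, Return, Ground, Arming}.
States satisfying AG (gps → AX (armed ∨ gps)): ∅.
States satisfying armed ∨ ¬gps: {Land, Return, Ground, Arming}.
States satisfying EF (armed ∨ ¬gps): {Land, Return, Ground, Cruise, Arming}.
States satisfying AG (gps → AX (armed ∨ gps)) ∧ EF (armed ∨ ¬gps): ∅.
Land ∉ Sat(AG (gps → AX (armed ∨ gps)) ∧ EF (armed ∨ ¬gps)).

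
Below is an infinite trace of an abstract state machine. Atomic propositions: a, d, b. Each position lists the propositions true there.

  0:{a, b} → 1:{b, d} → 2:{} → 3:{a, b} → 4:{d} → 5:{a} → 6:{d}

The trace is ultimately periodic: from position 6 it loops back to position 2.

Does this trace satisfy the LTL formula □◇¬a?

Yes

◇¬a holds at every position 0..6, and those are all positions ever visited, so □◇¬a holds.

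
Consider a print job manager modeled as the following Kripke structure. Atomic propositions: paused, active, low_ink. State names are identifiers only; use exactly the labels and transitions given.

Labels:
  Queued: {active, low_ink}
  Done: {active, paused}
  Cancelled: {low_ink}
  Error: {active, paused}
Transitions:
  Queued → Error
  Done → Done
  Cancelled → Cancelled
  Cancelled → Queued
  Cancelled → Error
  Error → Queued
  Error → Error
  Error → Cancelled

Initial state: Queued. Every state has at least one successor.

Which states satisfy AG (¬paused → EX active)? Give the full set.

States satisfying ¬paused → EX active: {Queued, Done, Cancelled, Error}.
States satisfying AG (¬paused → EX active): {Queued, Done, Cancelled, Error}.

{Queued, Done, Cancelled, Error}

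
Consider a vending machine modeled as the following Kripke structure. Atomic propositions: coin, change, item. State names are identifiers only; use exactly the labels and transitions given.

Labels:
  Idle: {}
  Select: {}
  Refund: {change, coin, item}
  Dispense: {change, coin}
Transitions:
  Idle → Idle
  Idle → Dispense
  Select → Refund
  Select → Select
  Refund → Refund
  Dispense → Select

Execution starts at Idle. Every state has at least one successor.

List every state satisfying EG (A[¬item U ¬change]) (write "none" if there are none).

States satisfying A[¬item U ¬change]: {Idle, Select, Dispense}.
States satisfying EG (A[¬item U ¬change]): {Idle, Select, Dispense}.

{Idle, Select, Dispense}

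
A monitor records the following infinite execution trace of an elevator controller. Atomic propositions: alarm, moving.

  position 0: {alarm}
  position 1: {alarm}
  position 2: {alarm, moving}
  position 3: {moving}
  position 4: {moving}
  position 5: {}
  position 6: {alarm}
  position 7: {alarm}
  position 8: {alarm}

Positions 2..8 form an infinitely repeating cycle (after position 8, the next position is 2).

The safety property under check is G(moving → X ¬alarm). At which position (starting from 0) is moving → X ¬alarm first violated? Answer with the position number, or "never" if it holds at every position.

never

moving → X ¬alarm holds at every position 0..8, and those are all the positions the trace ever visits, so the invariant G(moving → X ¬alarm) is never violated.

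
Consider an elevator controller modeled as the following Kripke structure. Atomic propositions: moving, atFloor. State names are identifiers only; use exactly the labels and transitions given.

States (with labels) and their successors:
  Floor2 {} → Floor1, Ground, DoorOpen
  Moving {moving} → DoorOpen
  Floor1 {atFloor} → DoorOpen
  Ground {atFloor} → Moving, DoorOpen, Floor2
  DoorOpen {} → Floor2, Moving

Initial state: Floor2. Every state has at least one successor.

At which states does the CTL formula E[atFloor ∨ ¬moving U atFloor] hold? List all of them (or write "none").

States satisfying atFloor ∨ ¬moving: {Floor2, Floor1, Ground, DoorOpen}.
States satisfying atFloor: {Floor1, Ground}.
States satisfying E[atFloor ∨ ¬moving U atFloor]: {Floor2, Floor1, Ground, DoorOpen}.

{Floor2, Floor1, Ground, DoorOpen}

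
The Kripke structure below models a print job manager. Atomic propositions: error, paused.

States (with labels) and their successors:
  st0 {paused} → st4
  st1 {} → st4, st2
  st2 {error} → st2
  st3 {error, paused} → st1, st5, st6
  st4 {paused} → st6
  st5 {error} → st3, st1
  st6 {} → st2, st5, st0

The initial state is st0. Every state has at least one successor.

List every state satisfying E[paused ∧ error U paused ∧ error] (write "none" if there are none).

States satisfying paused ∧ error: {st3}.
States satisfying E[paused ∧ error U paused ∧ error]: {st3}.

{st3}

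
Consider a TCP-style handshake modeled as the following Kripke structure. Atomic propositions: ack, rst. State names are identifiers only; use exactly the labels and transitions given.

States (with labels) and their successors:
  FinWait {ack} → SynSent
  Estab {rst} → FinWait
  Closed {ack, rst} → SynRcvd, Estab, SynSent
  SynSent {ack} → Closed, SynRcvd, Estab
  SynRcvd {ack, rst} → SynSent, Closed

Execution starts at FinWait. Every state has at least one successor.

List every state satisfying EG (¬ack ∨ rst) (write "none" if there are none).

{Closed, SynRcvd}

States satisfying ¬ack ∨ rst: {Estab, Closed, SynRcvd}.
States satisfying EG (¬ack ∨ rst): {Closed, SynRcvd}.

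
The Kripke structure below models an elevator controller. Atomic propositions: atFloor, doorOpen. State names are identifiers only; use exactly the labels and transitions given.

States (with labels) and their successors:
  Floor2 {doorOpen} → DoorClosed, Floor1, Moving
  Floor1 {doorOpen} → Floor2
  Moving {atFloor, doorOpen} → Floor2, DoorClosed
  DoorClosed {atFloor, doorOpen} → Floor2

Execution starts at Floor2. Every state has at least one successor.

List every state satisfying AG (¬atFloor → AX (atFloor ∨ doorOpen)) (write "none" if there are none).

States satisfying ¬atFloor → AX (atFloor ∨ doorOpen): {Floor2, Floor1, Moving, DoorClosed}.
States satisfying AG (¬atFloor → AX (atFloor ∨ doorOpen)): {Floor2, Floor1, Moving, DoorClosed}.

{Floor2, Floor1, Moving, DoorClosed}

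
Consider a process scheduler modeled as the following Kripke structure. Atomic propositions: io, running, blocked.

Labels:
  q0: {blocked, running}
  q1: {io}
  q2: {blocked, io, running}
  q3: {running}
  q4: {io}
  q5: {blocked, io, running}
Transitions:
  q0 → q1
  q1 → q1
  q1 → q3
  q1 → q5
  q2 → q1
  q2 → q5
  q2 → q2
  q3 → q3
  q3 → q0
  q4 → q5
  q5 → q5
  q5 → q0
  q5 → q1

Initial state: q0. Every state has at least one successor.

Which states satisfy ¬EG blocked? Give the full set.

{q0, q1, q3, q4}

States satisfying blocked: {q0, q2, q5}.
States satisfying EG blocked: {q2, q5}.
States satisfying ¬EG blocked: {q0, q1, q3, q4}.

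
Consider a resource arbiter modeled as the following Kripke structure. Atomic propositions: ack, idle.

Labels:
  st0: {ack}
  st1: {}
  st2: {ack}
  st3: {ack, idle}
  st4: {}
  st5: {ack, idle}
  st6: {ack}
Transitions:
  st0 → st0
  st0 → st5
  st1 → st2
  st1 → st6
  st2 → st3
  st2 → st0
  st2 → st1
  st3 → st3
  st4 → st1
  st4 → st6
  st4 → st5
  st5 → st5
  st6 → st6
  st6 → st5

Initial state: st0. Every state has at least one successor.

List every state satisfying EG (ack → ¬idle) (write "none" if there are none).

{st0, st1, st2, st4, st6}

States satisfying ack → ¬idle: {st0, st1, st2, st4, st6}.
States satisfying EG (ack → ¬idle): {st0, st1, st2, st4, st6}.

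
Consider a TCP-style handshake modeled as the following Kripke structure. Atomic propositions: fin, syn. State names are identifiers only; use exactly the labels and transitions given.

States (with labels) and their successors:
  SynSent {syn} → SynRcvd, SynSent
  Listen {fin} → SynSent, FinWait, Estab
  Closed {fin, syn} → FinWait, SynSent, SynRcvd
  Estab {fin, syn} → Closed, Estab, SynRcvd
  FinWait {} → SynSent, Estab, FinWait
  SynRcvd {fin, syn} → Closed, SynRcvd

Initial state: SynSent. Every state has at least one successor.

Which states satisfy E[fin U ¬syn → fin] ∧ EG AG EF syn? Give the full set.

{SynSent, Listen, Closed, Estab, SynRcvd}

States satisfying fin: {Listen, Closed, Estab, SynRcvd}.
States satisfying ¬syn → fin: {SynSent, Listen, Closed, Estab, SynRcvd}.
States satisfying E[fin U ¬syn → fin]: {SynSent, Listen, Closed, Estab, SynRcvd}.
States satisfying AG EF syn: {SynSent, Listen, Closed, Estab, FinWait, SynRcvd}.
States satisfying EG AG EF syn: {SynSent, Listen, Closed, Estab, FinWait, SynRcvd}.
States satisfying E[fin U ¬syn → fin] ∧ EG AG EF syn: {SynSent, Listen, Closed, Estab, SynRcvd}.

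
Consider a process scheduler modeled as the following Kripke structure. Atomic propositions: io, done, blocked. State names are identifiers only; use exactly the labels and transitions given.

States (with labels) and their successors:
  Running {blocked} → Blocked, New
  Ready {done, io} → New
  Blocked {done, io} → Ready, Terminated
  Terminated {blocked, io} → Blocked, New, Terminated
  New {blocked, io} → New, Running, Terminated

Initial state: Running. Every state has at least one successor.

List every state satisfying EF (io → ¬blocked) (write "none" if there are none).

{Running, Ready, Blocked, Terminated, New}

States satisfying io → ¬blocked: {Running, Ready, Blocked}.
States satisfying EF (io → ¬blocked): {Running, Ready, Blocked, Terminated, New}.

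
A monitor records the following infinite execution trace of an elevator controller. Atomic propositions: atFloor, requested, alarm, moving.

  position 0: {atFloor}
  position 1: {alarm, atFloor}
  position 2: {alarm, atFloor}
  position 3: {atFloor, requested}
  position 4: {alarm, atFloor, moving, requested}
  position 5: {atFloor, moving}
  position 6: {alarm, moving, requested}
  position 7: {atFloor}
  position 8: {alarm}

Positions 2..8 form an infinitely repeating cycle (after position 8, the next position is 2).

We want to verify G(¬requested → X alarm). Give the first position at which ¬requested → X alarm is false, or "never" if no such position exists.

2

Check ¬requested → X alarm at each position in order: 0 ✓, 1 ✓.
At position 2 the labels are {alarm, atFloor} and the next position 3 has {atFloor, requested}, so ¬requested → X alarm is false there. This is the first violation.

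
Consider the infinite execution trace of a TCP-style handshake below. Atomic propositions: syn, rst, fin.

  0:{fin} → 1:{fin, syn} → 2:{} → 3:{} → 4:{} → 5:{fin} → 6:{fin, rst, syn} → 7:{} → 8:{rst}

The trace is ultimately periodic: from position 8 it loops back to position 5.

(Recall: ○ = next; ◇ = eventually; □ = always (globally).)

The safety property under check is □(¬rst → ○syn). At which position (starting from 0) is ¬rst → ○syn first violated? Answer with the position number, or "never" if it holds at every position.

1

Check ¬rst → ○syn at each position in order: 0 ✓.
At position 1 the labels are {fin, syn} and the next position 2 has {}, so ¬rst → ○syn is false there. This is the first violation.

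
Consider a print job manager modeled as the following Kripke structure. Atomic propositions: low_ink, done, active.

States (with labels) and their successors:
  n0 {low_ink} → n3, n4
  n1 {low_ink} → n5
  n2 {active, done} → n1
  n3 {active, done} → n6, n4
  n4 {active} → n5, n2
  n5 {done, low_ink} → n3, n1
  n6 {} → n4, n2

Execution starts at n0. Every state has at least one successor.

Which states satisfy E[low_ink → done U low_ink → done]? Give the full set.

{n2, n3, n4, n5, n6}

States satisfying low_ink → done: {n2, n3, n4, n5, n6}.
States satisfying E[low_ink → done U low_ink → done]: {n2, n3, n4, n5, n6}.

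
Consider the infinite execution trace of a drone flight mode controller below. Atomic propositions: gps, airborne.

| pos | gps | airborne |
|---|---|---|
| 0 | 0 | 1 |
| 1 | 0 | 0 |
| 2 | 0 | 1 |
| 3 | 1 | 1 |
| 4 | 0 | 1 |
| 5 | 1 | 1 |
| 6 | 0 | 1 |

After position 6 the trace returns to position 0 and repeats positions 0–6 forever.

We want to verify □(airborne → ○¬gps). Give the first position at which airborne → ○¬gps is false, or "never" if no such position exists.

Check airborne → ○¬gps at each position in order: 0 ✓, 1 ✓.
At position 2 the labels are {airborne} and the next position 3 has {airborne, gps}, so airborne → ○¬gps is false there. This is the first violation.

2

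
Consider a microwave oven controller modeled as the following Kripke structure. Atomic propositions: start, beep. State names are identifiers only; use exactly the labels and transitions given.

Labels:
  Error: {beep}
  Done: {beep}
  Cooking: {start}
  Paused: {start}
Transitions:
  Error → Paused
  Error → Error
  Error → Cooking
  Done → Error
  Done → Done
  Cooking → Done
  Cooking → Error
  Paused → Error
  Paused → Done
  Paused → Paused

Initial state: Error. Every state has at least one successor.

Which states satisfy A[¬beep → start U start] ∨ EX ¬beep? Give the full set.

States satisfying ¬beep → start: {Error, Done, Cooking, Paused}.
States satisfying start: {Cooking, Paused}.
States satisfying A[¬beep → start U start]: {Cooking, Paused}.
States satisfying ¬beep: {Cooking, Paused}.
States satisfying EX ¬beep: {Error, Paused}.
States satisfying A[¬beep → start U start] ∨ EX ¬beep: {Error, Cooking, Paused}.

{Error, Cooking, Paused}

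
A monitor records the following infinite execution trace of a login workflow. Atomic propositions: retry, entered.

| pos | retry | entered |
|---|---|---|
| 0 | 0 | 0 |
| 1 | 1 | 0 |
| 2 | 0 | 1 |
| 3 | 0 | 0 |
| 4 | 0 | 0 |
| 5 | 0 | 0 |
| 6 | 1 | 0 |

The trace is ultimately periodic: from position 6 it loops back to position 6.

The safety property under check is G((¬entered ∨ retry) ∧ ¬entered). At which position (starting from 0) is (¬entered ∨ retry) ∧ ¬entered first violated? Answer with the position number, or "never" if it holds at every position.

2

Check (¬entered ∨ retry) ∧ ¬entered at each position in order: 0 ✓, 1 ✓.
At position 2 the labels are {entered}, so (¬entered ∨ retry) ∧ ¬entered is false there. This is the first violation.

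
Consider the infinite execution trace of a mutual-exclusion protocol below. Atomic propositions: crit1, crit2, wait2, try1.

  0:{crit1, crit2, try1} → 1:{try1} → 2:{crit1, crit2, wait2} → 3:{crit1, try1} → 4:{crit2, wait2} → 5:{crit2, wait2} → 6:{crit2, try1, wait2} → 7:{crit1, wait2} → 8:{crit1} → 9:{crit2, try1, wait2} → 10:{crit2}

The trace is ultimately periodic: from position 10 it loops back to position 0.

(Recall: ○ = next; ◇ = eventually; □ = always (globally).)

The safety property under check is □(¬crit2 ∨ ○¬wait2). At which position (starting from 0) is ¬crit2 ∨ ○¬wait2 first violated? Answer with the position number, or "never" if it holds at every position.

Check ¬crit2 ∨ ○¬wait2 at each position in order: 0 ✓, 1 ✓, 2 ✓, 3 ✓.
At position 4 the labels are {crit2, wait2} and the next position 5 has {crit2, wait2}, so ¬crit2 ∨ ○¬wait2 is false there. This is the first violation.

4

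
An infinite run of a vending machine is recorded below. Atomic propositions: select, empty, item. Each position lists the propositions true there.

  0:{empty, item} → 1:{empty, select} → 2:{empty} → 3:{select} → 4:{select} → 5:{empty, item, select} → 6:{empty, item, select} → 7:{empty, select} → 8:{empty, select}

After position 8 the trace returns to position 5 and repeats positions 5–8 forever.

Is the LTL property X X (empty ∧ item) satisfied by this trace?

Violated

The position after 0 is 1; X (empty ∧ item) is false there.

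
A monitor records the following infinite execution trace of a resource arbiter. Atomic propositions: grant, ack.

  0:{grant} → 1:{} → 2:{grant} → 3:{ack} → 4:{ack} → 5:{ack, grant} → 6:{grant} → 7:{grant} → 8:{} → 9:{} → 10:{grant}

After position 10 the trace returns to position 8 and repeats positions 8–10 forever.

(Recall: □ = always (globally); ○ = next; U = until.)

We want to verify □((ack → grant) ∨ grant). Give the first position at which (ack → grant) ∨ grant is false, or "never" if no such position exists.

Check (ack → grant) ∨ grant at each position in order: 0 ✓, 1 ✓, 2 ✓.
At position 3 the labels are {ack}, so (ack → grant) ∨ grant is false there. This is the first violation.

3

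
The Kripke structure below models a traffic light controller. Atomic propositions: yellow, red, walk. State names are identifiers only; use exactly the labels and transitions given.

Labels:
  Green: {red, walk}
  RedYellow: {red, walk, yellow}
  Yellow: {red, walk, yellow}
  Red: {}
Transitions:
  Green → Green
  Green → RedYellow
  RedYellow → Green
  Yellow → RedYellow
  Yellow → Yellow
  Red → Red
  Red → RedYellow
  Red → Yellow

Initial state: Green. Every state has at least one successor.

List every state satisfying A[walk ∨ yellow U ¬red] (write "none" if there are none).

States satisfying walk ∨ yellow: {Green, RedYellow, Yellow}.
States satisfying ¬red: {Red}.
States satisfying A[walk ∨ yellow U ¬red]: {Red}.

{Red}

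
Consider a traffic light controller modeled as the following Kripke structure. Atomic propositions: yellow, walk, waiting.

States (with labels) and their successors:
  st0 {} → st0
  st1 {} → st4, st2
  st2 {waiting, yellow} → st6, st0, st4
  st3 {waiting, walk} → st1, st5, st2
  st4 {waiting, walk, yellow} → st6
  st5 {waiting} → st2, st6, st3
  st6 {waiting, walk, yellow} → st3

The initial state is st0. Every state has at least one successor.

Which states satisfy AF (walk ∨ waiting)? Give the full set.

{st1, st2, st3, st4, st5, st6}

States satisfying walk ∨ waiting: {st2, st3, st4, st5, st6}.
States satisfying AF (walk ∨ waiting): {st1, st2, st3, st4, st5, st6}.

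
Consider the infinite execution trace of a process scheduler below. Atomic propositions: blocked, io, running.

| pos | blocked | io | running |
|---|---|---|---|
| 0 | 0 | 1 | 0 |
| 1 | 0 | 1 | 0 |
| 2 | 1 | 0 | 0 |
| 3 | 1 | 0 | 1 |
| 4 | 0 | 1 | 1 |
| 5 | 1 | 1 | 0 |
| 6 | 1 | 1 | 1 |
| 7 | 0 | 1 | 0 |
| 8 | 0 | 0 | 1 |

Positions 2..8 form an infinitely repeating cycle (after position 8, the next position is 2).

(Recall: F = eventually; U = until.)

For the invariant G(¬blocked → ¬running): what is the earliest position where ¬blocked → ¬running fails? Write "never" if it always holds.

Check ¬blocked → ¬running at each position in order: 0 ✓, 1 ✓, 2 ✓, 3 ✓.
At position 4 the labels are {io, running}, so ¬blocked → ¬running is false there. This is the first violation.

4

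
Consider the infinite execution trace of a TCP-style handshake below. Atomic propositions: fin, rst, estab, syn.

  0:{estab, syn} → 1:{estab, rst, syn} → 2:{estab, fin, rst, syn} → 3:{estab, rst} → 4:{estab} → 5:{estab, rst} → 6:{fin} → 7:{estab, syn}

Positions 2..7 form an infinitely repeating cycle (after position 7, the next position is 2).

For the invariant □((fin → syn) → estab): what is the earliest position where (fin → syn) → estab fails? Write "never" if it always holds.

(fin → syn) → estab holds at every position 0..7, and those are all the positions the trace ever visits, so the invariant □((fin → syn) → estab) is never violated.

never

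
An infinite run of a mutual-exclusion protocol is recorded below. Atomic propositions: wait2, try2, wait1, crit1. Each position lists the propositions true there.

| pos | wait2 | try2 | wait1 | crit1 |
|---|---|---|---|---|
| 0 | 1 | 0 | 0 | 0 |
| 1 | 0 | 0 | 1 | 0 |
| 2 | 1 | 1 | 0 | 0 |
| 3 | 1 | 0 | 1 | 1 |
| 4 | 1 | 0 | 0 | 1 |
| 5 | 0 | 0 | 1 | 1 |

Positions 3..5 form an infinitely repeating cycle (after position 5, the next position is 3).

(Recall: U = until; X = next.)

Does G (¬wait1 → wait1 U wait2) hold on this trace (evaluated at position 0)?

Holds

¬wait1 → wait1 U wait2 holds at every position 0..5, and those are all positions ever visited, so G (¬wait1 → wait1 U wait2) holds.
Positions where ¬wait1 holds: 0, 2, 4.
Check wait1 U wait2 at each: 0→ok, 2→ok, 4→ok.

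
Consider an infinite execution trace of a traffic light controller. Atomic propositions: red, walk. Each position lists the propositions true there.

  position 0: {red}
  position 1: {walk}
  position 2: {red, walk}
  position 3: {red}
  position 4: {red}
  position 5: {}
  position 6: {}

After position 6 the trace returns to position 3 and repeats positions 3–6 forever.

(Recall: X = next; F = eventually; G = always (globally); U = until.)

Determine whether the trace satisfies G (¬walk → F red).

Holds

¬walk → F red holds at every position 0..6, and those are all positions ever visited, so G (¬walk → F red) holds.
Positions where ¬walk holds: 0, 3, 4, 5, 6.
Check F red at each: 0→ok, 3→ok, 4→ok, 5→ok, 6→ok.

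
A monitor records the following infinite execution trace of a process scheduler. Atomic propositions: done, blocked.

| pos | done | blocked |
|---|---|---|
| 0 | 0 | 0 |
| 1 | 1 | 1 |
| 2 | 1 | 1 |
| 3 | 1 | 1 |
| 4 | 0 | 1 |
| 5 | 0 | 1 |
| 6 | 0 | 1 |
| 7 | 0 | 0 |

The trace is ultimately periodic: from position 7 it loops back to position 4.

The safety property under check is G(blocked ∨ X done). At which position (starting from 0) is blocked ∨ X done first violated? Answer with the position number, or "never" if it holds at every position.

7

Check blocked ∨ X done at each position in order: 0 ✓, 1 ✓, 2 ✓, 3 ✓, 4 ✓, 5 ✓, 6 ✓.
At position 7 the labels are {} and the next position 4 has {blocked}, so blocked ∨ X done is false there. This is the first violation.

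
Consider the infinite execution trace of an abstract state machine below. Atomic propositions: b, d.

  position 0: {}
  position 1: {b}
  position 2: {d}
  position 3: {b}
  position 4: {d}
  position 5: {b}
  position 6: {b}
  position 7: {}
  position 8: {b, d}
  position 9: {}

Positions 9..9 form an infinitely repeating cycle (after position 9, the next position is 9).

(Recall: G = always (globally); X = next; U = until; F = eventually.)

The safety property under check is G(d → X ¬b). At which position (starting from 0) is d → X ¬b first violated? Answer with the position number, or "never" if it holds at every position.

Check d → X ¬b at each position in order: 0 ✓, 1 ✓.
At position 2 the labels are {d} and the next position 3 has {b}, so d → X ¬b is false there. This is the first violation.

2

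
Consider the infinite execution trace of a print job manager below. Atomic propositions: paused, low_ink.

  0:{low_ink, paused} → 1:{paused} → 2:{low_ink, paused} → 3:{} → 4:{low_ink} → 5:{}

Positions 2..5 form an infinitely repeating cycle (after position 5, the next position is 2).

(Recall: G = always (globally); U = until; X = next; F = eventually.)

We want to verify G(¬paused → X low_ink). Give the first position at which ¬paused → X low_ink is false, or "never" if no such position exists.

Check ¬paused → X low_ink at each position in order: 0 ✓, 1 ✓, 2 ✓, 3 ✓.
At position 4 the labels are {low_ink} and the next position 5 has {}, so ¬paused → X low_ink is false there. This is the first violation.

4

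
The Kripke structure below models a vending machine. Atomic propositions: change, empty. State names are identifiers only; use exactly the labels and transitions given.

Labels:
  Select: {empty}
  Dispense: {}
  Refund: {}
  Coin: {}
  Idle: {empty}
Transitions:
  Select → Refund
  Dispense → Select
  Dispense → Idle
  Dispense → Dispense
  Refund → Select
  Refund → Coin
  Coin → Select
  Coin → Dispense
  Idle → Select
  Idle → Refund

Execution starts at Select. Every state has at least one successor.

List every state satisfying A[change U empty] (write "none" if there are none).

{Select, Idle}

States satisfying change: ∅.
States satisfying empty: {Select, Idle}.
States satisfying A[change U empty]: {Select, Idle}.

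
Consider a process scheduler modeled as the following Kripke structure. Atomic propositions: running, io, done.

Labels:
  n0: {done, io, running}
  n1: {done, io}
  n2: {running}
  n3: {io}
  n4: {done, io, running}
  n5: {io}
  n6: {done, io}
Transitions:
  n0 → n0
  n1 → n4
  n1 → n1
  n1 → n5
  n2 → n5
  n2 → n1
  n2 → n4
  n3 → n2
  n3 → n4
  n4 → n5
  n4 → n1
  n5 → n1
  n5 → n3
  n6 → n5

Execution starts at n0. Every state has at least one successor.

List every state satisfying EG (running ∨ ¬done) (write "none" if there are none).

{n0, n2, n3, n4, n5}

States satisfying running ∨ ¬done: {n0, n2, n3, n4, n5}.
States satisfying EG (running ∨ ¬done): {n0, n2, n3, n4, n5}.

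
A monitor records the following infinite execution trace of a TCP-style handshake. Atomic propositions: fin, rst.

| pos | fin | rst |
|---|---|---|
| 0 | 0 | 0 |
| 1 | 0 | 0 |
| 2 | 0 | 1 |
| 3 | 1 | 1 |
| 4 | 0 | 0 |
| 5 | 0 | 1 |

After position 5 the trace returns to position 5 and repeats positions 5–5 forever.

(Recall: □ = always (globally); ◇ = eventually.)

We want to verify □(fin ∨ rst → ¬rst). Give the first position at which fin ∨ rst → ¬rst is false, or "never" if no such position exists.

2

Check fin ∨ rst → ¬rst at each position in order: 0 ✓, 1 ✓.
At position 2 the labels are {rst}, so fin ∨ rst → ¬rst is false there. This is the first violation.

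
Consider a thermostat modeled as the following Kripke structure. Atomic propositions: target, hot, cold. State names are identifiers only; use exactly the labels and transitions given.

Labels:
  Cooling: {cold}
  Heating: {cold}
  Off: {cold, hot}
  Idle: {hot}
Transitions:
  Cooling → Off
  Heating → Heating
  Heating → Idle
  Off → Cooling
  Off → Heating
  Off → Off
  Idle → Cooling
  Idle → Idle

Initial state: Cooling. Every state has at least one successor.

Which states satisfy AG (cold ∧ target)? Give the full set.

States satisfying cold ∧ target: ∅.
States satisfying AG (cold ∧ target): ∅.

none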